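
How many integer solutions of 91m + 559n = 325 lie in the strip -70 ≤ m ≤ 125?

gcd(559, 91) = 13  (559 = 6·91 + 13, 91 = 7·13).
Back-substituting, 91·(-6) + 559·(1) = 13.
Scale by 25: particular solution (-150, 25); reduce m mod 43: (22, -3).
General solution: m = 22 + 43t, n = -3 - 7t for integer t.
-70 ≤ 22 + 43t ≤ 125 gives t ∈ [-2, 2], which is 5 values.

5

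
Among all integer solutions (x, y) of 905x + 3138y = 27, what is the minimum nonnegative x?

gcd(3138, 905) = 1  (3138 = 3×905 + 423, 905 = 2×423 + 59, 423 = 7×59 + 10, 59 = 5×10 + 9, 10 = 1×9 + 1, 9 = 9×1).
1 divides 27, so solutions exist.
Back-substituting, 905×(-319) + 3138×(92) = 1.
Scale by 27/1 = 27: (x₀, y₀) = (-8613, 2484).
General solution: x = -8613 + 3138t, y = 2484 - 905t for integer t.
x ≥ 0: smallest is -8613 mod 3138 = 801 (at t = 3), with y = -231.

801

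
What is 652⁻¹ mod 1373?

975

gcd(1373, 652) = 1  (1373 = 2·652 + 69, 652 = 9·69 + 31, 69 = 2·31 + 7, 31 = 4·7 + 3, 7 = 2·3 + 1, 3 = 3·1).
Back-substituting, 652·(-398) + 1373·(189) = 1.
So 652·-398 ≡ 1 (mod 1373), and -398 mod 1373 = 975.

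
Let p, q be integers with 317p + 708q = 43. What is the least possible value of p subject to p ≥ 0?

659

gcd(708, 317):
  708 = 2×317 + 74
  317 = 4×74 + 21
  74 = 3×21 + 11
  21 = 1×11 + 10
  11 = 1×10 + 1
  10 = 10×1
so gcd(708, 317) = 1.
1 divides 43, so solutions exist.
Back-substitute for Bézout coefficients:
  1 = 11 - 1×10
  ... = 317×(-67) + 708×(30)
Scale by 43/1 = 43: (p₀, q₀) = (-2881, 1290).
General solution: p = -2881 + 708t, q = 1290 - 317t for integer t.
p ≥ 0: smallest is -2881 mod 708 = 659 (at t = 5), with q = -295.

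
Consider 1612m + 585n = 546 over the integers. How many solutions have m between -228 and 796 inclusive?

22

gcd(1612, 585) = 13  (1612 = 2×585 + 442, 585 = 1×442 + 143, 442 = 3×143 + 13, 143 = 11×13).
Back-substituting, 1612×(4) + 585×(-11) = 13.
Scale by 42: particular solution (168, -462); reduce m mod 45: (33, -90).
General solution: m = 33 + 45t, n = -90 - 124t for integer t.
-228 ≤ 33 + 45t ≤ 796 gives t ∈ [-5, 16], which is 22 values.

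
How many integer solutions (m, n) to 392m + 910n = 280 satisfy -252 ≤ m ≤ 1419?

26

gcd(910, 392) = 14.
By Bézout, 392·(7) + 910·(-3) = 14.
Particular solution: (10, -4).
General solution: m = 10 + 65t, n = -4 - 28t for integer t.
-252 ≤ 10 + 65t ≤ 1419 gives t ∈ [-4, 21], which is 26 values.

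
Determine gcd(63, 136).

1

gcd(136, 63) = 1  (136 = 2*63 + 10, 63 = 6*10 + 3, 10 = 3*3 + 1, 3 = 3*1).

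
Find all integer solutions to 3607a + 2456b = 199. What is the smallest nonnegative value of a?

1353

gcd(3607, 2456) = 1.
1 divides 199, so solutions exist.
By Bézout, 3607×(303) + 2456×(-445) = 1.
Scale by 199/1 = 199: (a₀, b₀) = (60297, -88555).
General solution: a = 60297 + 2456t, b = -88555 - 3607t for integer t.
a ≥ 0: smallest is 60297 mod 2456 = 1353 (at t = -24), with b = -1987.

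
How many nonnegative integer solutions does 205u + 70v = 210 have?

gcd(205, 70):
  205 = 2·70 + 65
  70 = 1·65 + 5
  65 = 13·5
so gcd(205, 70) = 5.
Back-substitute for Bézout coefficients:
  5 = 70 - 1·65
  ... = 205·(-1) + 70·(3)
Scale by 42: one solution is (-42, 126). Reduce u mod 14: (0, 3).
General: u = 0 + 14t, v = 3 - 41t.
u ≥ 0 ⇒ t ≥ 0; v ≥ 0 ⇒ t ≤ 0. So t ∈ [0, 0]: 1 solution.

1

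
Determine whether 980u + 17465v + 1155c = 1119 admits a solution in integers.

gcd(17465, 980) = 35  (17465 = 17*980 + 805, 980 = 1*805 + 175, 805 = 4*175 + 105, 175 = 1*105 + 70, 105 = 1*70 + 35, 70 = 2*35).
gcd(35, 1155) = 35.
35 does not divide 1119 (remainder 34), so no integer solutions.

no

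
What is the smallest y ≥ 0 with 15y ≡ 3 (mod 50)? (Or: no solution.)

gcd(50, 15):
  50 = 3*15 + 5
  15 = 3*5
so gcd(50, 15) = 5.
5 does not divide 3, so the congruence has no solution.

no solution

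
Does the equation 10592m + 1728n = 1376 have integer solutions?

yes

gcd(10592, 1728) = 32.
32 divides 1376, so integer solutions exist.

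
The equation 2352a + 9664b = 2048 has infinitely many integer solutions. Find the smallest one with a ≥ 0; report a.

gcd(9664, 2352) = 16  (9664 = 4×2352 + 256, 2352 = 9×256 + 48, 256 = 5×48 + 16, 48 = 3×16).
16 divides 2048, so solutions exist.
Back-substituting, 2352×(-189) + 9664×(46) = 16.
Scale by 2048/16 = 128: (a₀, b₀) = (-24192, 5888).
General solution: a = -24192 + 604t, b = 5888 - 147t for integer t.
a ≥ 0: smallest is -24192 mod 604 = 572 (at t = 41), with b = -139.

572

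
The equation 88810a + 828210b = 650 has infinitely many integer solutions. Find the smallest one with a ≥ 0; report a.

10109

gcd(828210, 88810):
  828210 = 9×88810 + 28920
  88810 = 3×28920 + 2050
  28920 = 14×2050 + 220
  2050 = 9×220 + 70
  220 = 3×70 + 10
  70 = 7×10
so gcd(828210, 88810) = 10.
10 divides 650, so solutions exist.
Back-substitute for Bézout coefficients:
  10 = 220 - 3×70
  ... = 88810×(-11312) + 828210×(1213)
Scale by 650/10 = 65: (a₀, b₀) = (-735280, 78845).
General solution: a = -735280 + 82821t, b = 78845 - 8881t for integer t.
a ≥ 0: smallest is -735280 mod 82821 = 10109 (at t = 9), with b = -1084.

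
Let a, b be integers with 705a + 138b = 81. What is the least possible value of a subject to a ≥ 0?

33

gcd(705, 138) = 3.
3 divides 81, so solutions exist.
By Bézout, 705·(-9) + 138·(46) = 3.
Scale by 81/3 = 27: (a₀, b₀) = (-243, 1242).
General solution: a = -243 + 46t, b = 1242 - 235t for integer t.
a ≥ 0: smallest is -243 mod 46 = 33 (at t = 6), with b = -168.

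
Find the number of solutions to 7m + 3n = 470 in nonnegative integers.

gcd(7, 3) = 1  (7 = 2*3 + 1, 3 = 3*1).
Back-substituting, 7*(1) + 3*(-2) = 1.
Scale by 470: one solution is (470, -940). Reduce m mod 3: (2, 152).
General: m = 2 + 3t, n = 152 - 7t.
m ≥ 0 ⇒ t ≥ 0; n ≥ 0 ⇒ t ≤ 21. So t ∈ [0, 21]: 22 solutions.

22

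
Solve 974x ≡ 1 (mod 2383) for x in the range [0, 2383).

gcd(2383, 974) = 1.
By Bézout, 974×(-252) + 2383×(103) = 1.
So 974×-252 ≡ 1 (mod 2383), and -252 mod 2383 = 2131.

2131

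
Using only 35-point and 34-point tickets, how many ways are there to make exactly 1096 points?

1

Need nonnegative integers with 35j + 34k = 1096.
gcd(35, 34) = 1, and 35·(1) + 34·(-1) = 1.
So (j₀, k₀) = (1096, -1096); general j = 1096 + 34t, k = -1096 - 35t.
j ≥ 0 ⇒ t ≥ -32; k ≥ 0 ⇒ t ≤ -32. That's 1 value of t.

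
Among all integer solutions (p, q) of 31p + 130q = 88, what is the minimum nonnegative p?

gcd(130, 31):
  130 = 4·31 + 6
  31 = 5·6 + 1
  6 = 6·1
so gcd(130, 31) = 1.
1 divides 88, so solutions exist.
Back-substitute for Bézout coefficients:
  1 = 31 - 5·6
  ... = 31·(21) + 130·(-5)
Scale by 88/1 = 88: (p₀, q₀) = (1848, -440).
General solution: p = 1848 + 130t, q = -440 - 31t for integer t.
p ≥ 0: smallest is 1848 mod 130 = 28 (at t = -14), with q = -6.

28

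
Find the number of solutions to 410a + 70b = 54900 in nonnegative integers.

gcd(410, 70) = 10  (410 = 5×70 + 60, 70 = 1×60 + 10, 60 = 6×10).
Back-substituting, 410×(-1) + 70×(6) = 10.
Scale by 5490: one solution is (-5490, 32940). Reduce a mod 7: (5, 755).
General: a = 5 + 7t, b = 755 - 41t.
a ≥ 0 ⇒ t ≥ 0; b ≥ 0 ⇒ t ≤ 18. So t ∈ [0, 18]: 19 solutions.

19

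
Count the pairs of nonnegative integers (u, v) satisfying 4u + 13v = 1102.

21

gcd(13, 4) = 1.
By Bézout, 4×(-3) + 13×(1) = 1.
One solution: (9, 82).
General: u = 9 + 13t, v = 82 - 4t.
u ≥ 0 ⇒ t ≥ 0; v ≥ 0 ⇒ t ≤ 20. So t ∈ [0, 20]: 21 solutions.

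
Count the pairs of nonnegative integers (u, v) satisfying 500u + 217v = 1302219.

12

gcd(500, 217) = 1  (500 = 2×217 + 66, 217 = 3×66 + 19, 66 = 3×19 + 9, 19 = 2×9 + 1, 9 = 9×1).
Back-substituting, 500×(-23) + 217×(53) = 1.
Scale by 1302219: one solution is (-29951037, 69017607). Reduce u mod 217: (171, 5607).
General: u = 171 + 217t, v = 5607 - 500t.
u ≥ 0 ⇒ t ≥ 0; v ≥ 0 ⇒ t ≤ 11. So t ∈ [0, 11]: 12 solutions.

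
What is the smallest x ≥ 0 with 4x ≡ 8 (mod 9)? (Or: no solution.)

gcd(9, 4) = 1.
1 divides 8, so solutions exist.
By Bézout, 4×(-2) + 9×(1) = 1.
So 4×(-2) ≡ 1 (mod 9); multiply by 8: x ≡ -16 (mod 9).
Smallest nonnegative: x = -16 mod 9 = 2.

2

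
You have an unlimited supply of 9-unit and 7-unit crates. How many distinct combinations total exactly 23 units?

Need nonnegative integers with 9j + 7k = 23.
gcd(9, 7) = 1, and 9·(-3) + 7·(4) = 1.
So (j₀, k₀) = (-69, 92); general j = -69 + 7t, k = 92 - 9t.
j ≥ 0 ⇒ t ≥ 10; k ≥ 0 ⇒ t ≤ 10. That's 1 value of t.

1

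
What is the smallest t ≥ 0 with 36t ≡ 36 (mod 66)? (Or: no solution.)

1

gcd(66, 36):
  66 = 1*36 + 30
  36 = 1*30 + 6
  30 = 5*6
so gcd(66, 36) = 6.
6 divides 36, so solutions exist.
Back-substitute for Bézout coefficients:
  6 = 36 - 1*30
  ... = 36*(2) + 66*(-1)
So 36*(2) ≡ 6 (mod 66); multiply by 6: t ≡ 12 (mod 11).
Smallest nonnegative: t = 12 mod 11 = 1.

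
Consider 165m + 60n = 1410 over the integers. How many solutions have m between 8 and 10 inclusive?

1

gcd(165, 60):
  165 = 2*60 + 45
  60 = 1*45 + 15
  45 = 3*15
so gcd(165, 60) = 15.
Back-substitute for Bézout coefficients:
  15 = 60 - 1*45
  ... = 165*(-1) + 60*(3)
Scale by 94: particular solution (-94, 282); reduce m mod 4: (2, 18).
General solution: m = 2 + 4t, n = 18 - 11t for integer t.
8 ≤ 2 + 4t ≤ 10 gives t ∈ [2, 2], which is 1 value.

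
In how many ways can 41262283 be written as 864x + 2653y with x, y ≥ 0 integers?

18

gcd(2653, 864) = 1.
By Bézout, 864×(-261) + 2653×(85) = 1.
One solution: (2340, 14791).
General: x = 2340 + 2653t, y = 14791 - 864t.
x ≥ 0 ⇒ t ≥ 0; y ≥ 0 ⇒ t ≤ 17. So t ∈ [0, 17]: 18 solutions.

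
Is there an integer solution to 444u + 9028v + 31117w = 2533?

gcd(9028, 444) = 148  (9028 = 20*444 + 148, 444 = 3*148).
gcd(148, 31117) = 37.
37 does not divide 2533 (remainder 17), so no integer solutions.

no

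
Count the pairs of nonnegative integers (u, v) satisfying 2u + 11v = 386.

gcd(11, 2) = 1  (11 = 5*2 + 1, 2 = 2*1).
Back-substituting, 2*(-5) + 11*(1) = 1.
Scale by 386: one solution is (-1930, 386). Reduce u mod 11: (6, 34).
General: u = 6 + 11t, v = 34 - 2t.
u ≥ 0 ⇒ t ≥ 0; v ≥ 0 ⇒ t ≤ 17. So t ∈ [0, 17]: 18 solutions.

18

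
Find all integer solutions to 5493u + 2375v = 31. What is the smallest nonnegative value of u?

gcd(5493, 2375):
  5493 = 2×2375 + 743
  2375 = 3×743 + 146
  743 = 5×146 + 13
  146 = 11×13 + 3
  13 = 4×3 + 1
  3 = 3×1
so gcd(5493, 2375) = 1.
1 divides 31, so solutions exist.
Back-substitute for Bézout coefficients:
  1 = 13 - 4×3
  ... = 5493×(732) + 2375×(-1693)
Scale by 31/1 = 31: (u₀, v₀) = (22692, -52483).
General solution: u = 22692 + 2375t, v = -52483 - 5493t for integer t.
u ≥ 0: smallest is 22692 mod 2375 = 1317 (at t = -9), with v = -3046.

1317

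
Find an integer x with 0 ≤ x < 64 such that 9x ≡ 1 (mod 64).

gcd(64, 9) = 1.
By Bézout, 9×(-7) + 64×(1) = 1.
So 9×-7 ≡ 1 (mod 64), and -7 mod 64 = 57.

57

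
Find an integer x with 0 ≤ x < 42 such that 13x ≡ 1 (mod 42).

13

gcd(42, 13):
  42 = 3*13 + 3
  13 = 4*3 + 1
  3 = 3*1
so gcd(42, 13) = 1.
Back-substitute for Bézout coefficients:
  1 = 13 - 4*3
  ... = 13*(13) + 42*(-4)
So 13*13 ≡ 1 (mod 42), and 13 mod 42 = 13.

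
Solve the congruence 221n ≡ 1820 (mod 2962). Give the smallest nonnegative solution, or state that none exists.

gcd(2962, 221) = 1  (2962 = 13·221 + 89, 221 = 2·89 + 43, 89 = 2·43 + 3, 43 = 14·3 + 1, 3 = 3·1).
1 divides 1820, so solutions exist.
Back-substituting, 221·(965) + 2962·(-72) = 1.
So 221·(965) ≡ 1 (mod 2962); multiply by 1820: n ≡ 1756300 (mod 2962).
Smallest nonnegative: n = 1756300 mod 2962 = 2796.

2796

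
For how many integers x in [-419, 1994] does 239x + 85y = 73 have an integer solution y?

gcd(239, 85):
  239 = 2*85 + 69
  85 = 1*69 + 16
  69 = 4*16 + 5
  16 = 3*5 + 1
  5 = 5*1
so gcd(239, 85) = 1.
Back-substitute for Bézout coefficients:
  1 = 16 - 3*5
  ... = 239*(-16) + 85*(45)
Scale by 73: particular solution (-1168, 3285); reduce x mod 85: (22, -61).
General solution: x = 22 + 85t, y = -61 - 239t for integer t.
-419 ≤ 22 + 85t ≤ 1994 gives t ∈ [-5, 23], which is 29 values.

29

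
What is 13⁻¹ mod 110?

17

gcd(110, 13):
  110 = 8*13 + 6
  13 = 2*6 + 1
  6 = 6*1
so gcd(110, 13) = 1.
Back-substitute for Bézout coefficients:
  1 = 13 - 2*6
  ... = 13*(17) + 110*(-2)
So 13*17 ≡ 1 (mod 110), and 17 mod 110 = 17.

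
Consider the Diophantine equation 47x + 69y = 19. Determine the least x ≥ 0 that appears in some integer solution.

gcd(69, 47) = 1.
1 divides 19, so solutions exist.
By Bézout, 47·(-22) + 69·(15) = 1.
Scale by 19/1 = 19: (x₀, y₀) = (-418, 285).
General solution: x = -418 + 69t, y = 285 - 47t for integer t.
x ≥ 0: smallest is -418 mod 69 = 65 (at t = 7), with y = -44.

65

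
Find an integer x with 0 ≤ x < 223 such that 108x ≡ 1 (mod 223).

gcd(223, 108):
  223 = 2×108 + 7
  108 = 15×7 + 3
  7 = 2×3 + 1
  3 = 3×1
so gcd(223, 108) = 1.
Back-substitute for Bézout coefficients:
  1 = 7 - 2×3
  ... = 108×(-64) + 223×(31)
So 108×-64 ≡ 1 (mod 223), and -64 mod 223 = 159.

159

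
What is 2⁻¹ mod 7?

gcd(7, 2) = 1.
By Bézout, 2·(-3) + 7·(1) = 1.
So 2·-3 ≡ 1 (mod 7), and -3 mod 7 = 4.

4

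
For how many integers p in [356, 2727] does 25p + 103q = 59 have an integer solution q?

23

gcd(103, 25) = 1.
By Bézout, 25*(33) + 103*(-8) = 1.
Particular solution: (93, -22).
General solution: p = 93 + 103t, q = -22 - 25t for integer t.
356 ≤ 93 + 103t ≤ 2727 gives t ∈ [3, 25], which is 23 values.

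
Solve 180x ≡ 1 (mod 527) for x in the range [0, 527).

gcd(527, 180) = 1  (527 = 2·180 + 167, 180 = 1·167 + 13, 167 = 12·13 + 11, 13 = 1·11 + 2, 11 = 5·2 + 1, 2 = 2·1).
Back-substituting, 180·(-243) + 527·(83) = 1.
So 180·-243 ≡ 1 (mod 527), and -243 mod 527 = 284.

284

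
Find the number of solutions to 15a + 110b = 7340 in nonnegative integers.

22

gcd(110, 15) = 5.
By Bézout, 15·(-7) + 110·(1) = 5.
One solution: (20, 64).
General: a = 20 + 22t, b = 64 - 3t.
a ≥ 0 ⇒ t ≥ 0; b ≥ 0 ⇒ t ≤ 21. So t ∈ [0, 21]: 22 solutions.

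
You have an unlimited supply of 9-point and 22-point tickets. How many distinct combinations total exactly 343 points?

Need nonnegative integers with 9j + 22k = 343.
gcd(9, 22) = 1, and 9·(5) + 22·(-2) = 1.
So (j₀, k₀) = (1715, -686); general j = 1715 + 22t, k = -686 - 9t.
j ≥ 0 ⇒ t ≥ -77; k ≥ 0 ⇒ t ≤ -77. That's 1 value of t.

1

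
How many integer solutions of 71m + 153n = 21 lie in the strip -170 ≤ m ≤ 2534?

gcd(153, 71):
  153 = 2*71 + 11
  71 = 6*11 + 5
  11 = 2*5 + 1
  5 = 5*1
so gcd(153, 71) = 1.
Back-substitute for Bézout coefficients:
  1 = 11 - 2*5
  ... = 71*(-28) + 153*(13)
Scale by 21: particular solution (-588, 273); reduce m mod 153: (24, -11).
General solution: m = 24 + 153t, n = -11 - 71t for integer t.
-170 ≤ 24 + 153t ≤ 2534 gives t ∈ [-1, 16], which is 18 values.

18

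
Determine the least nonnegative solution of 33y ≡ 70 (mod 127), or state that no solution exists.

gcd(127, 33) = 1  (127 = 3·33 + 28, 33 = 1·28 + 5, 28 = 5·5 + 3, 5 = 1·3 + 2, 3 = 1·2 + 1, 2 = 2·1).
1 divides 70, so solutions exist.
Back-substituting, 33·(-50) + 127·(13) = 1.
So 33·(-50) ≡ 1 (mod 127); multiply by 70: y ≡ -3500 (mod 127).
Smallest nonnegative: y = -3500 mod 127 = 56.

56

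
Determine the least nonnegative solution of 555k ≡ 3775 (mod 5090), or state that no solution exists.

71

gcd(5090, 555) = 5  (5090 = 9×555 + 95, 555 = 5×95 + 80, 95 = 1×80 + 15, 80 = 5×15 + 5, 15 = 3×5).
5 divides 3775, so solutions exist.
Back-substituting, 555×(321) + 5090×(-35) = 5.
So 555×(321) ≡ 5 (mod 5090); multiply by 755: k ≡ 242355 (mod 1018).
Smallest nonnegative: k = 242355 mod 1018 = 71.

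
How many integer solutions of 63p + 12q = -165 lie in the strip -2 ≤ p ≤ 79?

20

gcd(63, 12):
  63 = 5×12 + 3
  12 = 4×3
so gcd(63, 12) = 3.
Back-substitute for Bézout coefficients:
  3 = 63 - 5×12
  ... = 63×(1) + 12×(-5)
Scale by -55: particular solution (-55, 275); reduce p mod 4: (1, -19).
General solution: p = 1 + 4t, q = -19 - 21t for integer t.
-2 ≤ 1 + 4t ≤ 79 gives t ∈ [0, 19], which is 20 values.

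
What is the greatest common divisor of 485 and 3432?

1

gcd(3432, 485):
  3432 = 7*485 + 37
  485 = 13*37 + 4
  37 = 9*4 + 1
  4 = 4*1
so gcd(3432, 485) = 1.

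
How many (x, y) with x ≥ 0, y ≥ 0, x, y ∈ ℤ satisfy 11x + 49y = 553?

1

gcd(49, 11):
  49 = 4*11 + 5
  11 = 2*5 + 1
  5 = 5*1
so gcd(49, 11) = 1.
Back-substitute for Bézout coefficients:
  1 = 11 - 2*5
  ... = 11*(9) + 49*(-2)
Scale by 553: one solution is (4977, -1106). Reduce x mod 49: (28, 5).
General: x = 28 + 49t, y = 5 - 11t.
x ≥ 0 ⇒ t ≥ 0; y ≥ 0 ⇒ t ≤ 0. So t ∈ [0, 0]: 1 solution.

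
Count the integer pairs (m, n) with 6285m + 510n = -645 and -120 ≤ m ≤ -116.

gcd(6285, 510) = 15  (6285 = 12*510 + 165, 510 = 3*165 + 15, 165 = 11*15).
Back-substituting, 6285*(-3) + 510*(37) = 15.
Scale by -43: particular solution (129, -1591); reduce m mod 34: (27, -334).
General solution: m = 27 + 34t, n = -334 - 419t for integer t.
-120 ≤ 27 + 34t ≤ -116 gives t ∈ [-4, -5], which is 0 values.

0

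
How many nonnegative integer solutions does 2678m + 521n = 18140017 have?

13

gcd(2678, 521):
  2678 = 5*521 + 73
  521 = 7*73 + 10
  73 = 7*10 + 3
  10 = 3*3 + 1
  3 = 3*1
so gcd(2678, 521) = 1.
Back-substitute for Bézout coefficients:
  1 = 10 - 3*3
  ... = 2678*(-157) + 521*(807)
Scale by 18140017: one solution is (-2847982669, 14638993719). Reduce m mod 521: (269, 33435).
General: m = 269 + 521t, n = 33435 - 2678t.
m ≥ 0 ⇒ t ≥ 0; n ≥ 0 ⇒ t ≤ 12. So t ∈ [0, 12]: 13 solutions.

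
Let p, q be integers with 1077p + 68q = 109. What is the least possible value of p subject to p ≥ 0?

gcd(1077, 68) = 1  (1077 = 15×68 + 57, 68 = 1×57 + 11, 57 = 5×11 + 2, 11 = 5×2 + 1, 2 = 2×1).
1 divides 109, so solutions exist.
Back-substituting, 1077×(-31) + 68×(491) = 1.
Scale by 109/1 = 109: (p₀, q₀) = (-3379, 53519).
General solution: p = -3379 + 68t, q = 53519 - 1077t for integer t.
p ≥ 0: smallest is -3379 mod 68 = 21 (at t = 50), with q = -331.

21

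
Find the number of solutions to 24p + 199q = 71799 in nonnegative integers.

gcd(199, 24):
  199 = 8×24 + 7
  24 = 3×7 + 3
  7 = 2×3 + 1
  3 = 3×1
so gcd(199, 24) = 1.
Back-substitute for Bézout coefficients:
  1 = 7 - 2×3
  ... = 24×(-58) + 199×(7)
Scale by 71799: one solution is (-4164342, 502593). Reduce p mod 199: (131, 345).
General: p = 131 + 199t, q = 345 - 24t.
p ≥ 0 ⇒ t ≥ 0; q ≥ 0 ⇒ t ≤ 14. So t ∈ [0, 14]: 15 solutions.

15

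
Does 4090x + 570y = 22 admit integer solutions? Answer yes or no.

no

gcd(4090, 570):
  4090 = 7×570 + 100
  570 = 5×100 + 70
  100 = 1×70 + 30
  70 = 2×30 + 10
  30 = 3×10
so gcd(4090, 570) = 10.
10 does not divide 22 (remainder 2), so no integer solutions.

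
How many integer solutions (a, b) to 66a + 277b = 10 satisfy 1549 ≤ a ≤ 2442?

gcd(277, 66):
  277 = 4×66 + 13
  66 = 5×13 + 1
  13 = 13×1
so gcd(277, 66) = 1.
Back-substitute for Bézout coefficients:
  1 = 66 - 5×13
  ... = 66×(21) + 277×(-5)
Scale by 10: particular solution (210, -50); reduce a mod 277: (210, -50).
General solution: a = 210 + 277t, b = -50 - 66t for integer t.
1549 ≤ 210 + 277t ≤ 2442 gives t ∈ [5, 8], which is 4 values.

4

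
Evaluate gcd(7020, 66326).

gcd(66326, 7020):
  66326 = 9*7020 + 3146
  7020 = 2*3146 + 728
  3146 = 4*728 + 234
  728 = 3*234 + 26
  234 = 9*26
so gcd(66326, 7020) = 26.

26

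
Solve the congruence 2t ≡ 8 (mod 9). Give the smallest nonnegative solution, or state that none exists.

gcd(9, 2) = 1.
1 divides 8, so solutions exist.
By Bézout, 2·(-4) + 9·(1) = 1.
So 2·(-4) ≡ 1 (mod 9); multiply by 8: t ≡ -32 (mod 9).
Smallest nonnegative: t = -32 mod 9 = 4.

4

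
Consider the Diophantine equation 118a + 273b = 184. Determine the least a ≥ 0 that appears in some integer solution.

145

gcd(273, 118) = 1.
1 divides 184, so solutions exist.
By Bézout, 118·(118) + 273·(-51) = 1.
Scale by 184/1 = 184: (a₀, b₀) = (21712, -9384).
General solution: a = 21712 + 273t, b = -9384 - 118t for integer t.
a ≥ 0: smallest is 21712 mod 273 = 145 (at t = -79), with b = -62.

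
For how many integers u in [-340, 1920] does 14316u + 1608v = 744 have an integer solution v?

gcd(14316, 1608):
  14316 = 8×1608 + 1452
  1608 = 1×1452 + 156
  1452 = 9×156 + 48
  156 = 3×48 + 12
  48 = 4×12
so gcd(14316, 1608) = 12.
Back-substitute for Bézout coefficients:
  12 = 156 - 3×48
  ... = 14316×(-31) + 1608×(276)
Scale by 62: particular solution (-1922, 17112); reduce u mod 134: (88, -783).
General solution: u = 88 + 134t, v = -783 - 1193t for integer t.
-340 ≤ 88 + 134t ≤ 1920 gives t ∈ [-3, 13], which is 17 values.

17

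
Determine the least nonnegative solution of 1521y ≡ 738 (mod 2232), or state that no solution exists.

90

gcd(2232, 1521) = 9.
9 divides 738, so solutions exist.
By Bézout, 1521*(113) + 2232*(-77) = 9.
So 1521*(113) ≡ 9 (mod 2232); multiply by 82: y ≡ 9266 (mod 248).
Smallest nonnegative: y = 9266 mod 248 = 90.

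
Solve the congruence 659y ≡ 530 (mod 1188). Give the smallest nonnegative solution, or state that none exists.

922

gcd(1188, 659):
  1188 = 1×659 + 529
  659 = 1×529 + 130
  529 = 4×130 + 9
  130 = 14×9 + 4
  9 = 2×4 + 1
  4 = 4×1
so gcd(1188, 659) = 1.
1 divides 530, so solutions exist.
Back-substitute for Bézout coefficients:
  1 = 9 - 2×4
  ... = 659×(-265) + 1188×(147)
So 659×(-265) ≡ 1 (mod 1188); multiply by 530: y ≡ -140450 (mod 1188).
Smallest nonnegative: y = -140450 mod 1188 = 922.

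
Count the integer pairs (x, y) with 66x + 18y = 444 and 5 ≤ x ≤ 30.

gcd(66, 18) = 6  (66 = 3×18 + 12, 18 = 1×12 + 6, 12 = 2×6).
Back-substituting, 66×(-1) + 18×(4) = 6.
Scale by 74: particular solution (-74, 296); reduce x mod 3: (1, 21).
General solution: x = 1 + 3t, y = 21 - 11t for integer t.
5 ≤ 1 + 3t ≤ 30 gives t ∈ [2, 9], which is 8 values.

8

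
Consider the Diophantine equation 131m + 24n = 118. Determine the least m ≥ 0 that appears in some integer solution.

gcd(131, 24) = 1  (131 = 5·24 + 11, 24 = 2·11 + 2, 11 = 5·2 + 1, 2 = 2·1).
1 divides 118, so solutions exist.
Back-substituting, 131·(11) + 24·(-60) = 1.
Scale by 118/1 = 118: (m₀, n₀) = (1298, -7080).
General solution: m = 1298 + 24t, n = -7080 - 131t for integer t.
m ≥ 0: smallest is 1298 mod 24 = 2 (at t = -54), with n = -6.

2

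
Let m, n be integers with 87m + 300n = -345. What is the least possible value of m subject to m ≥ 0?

65

gcd(300, 87) = 3.
3 divides -345, so solutions exist.
By Bézout, 87·(-31) + 300·(9) = 3.
Scale by -345/3 = -115: (m₀, n₀) = (3565, -1035).
General solution: m = 3565 + 100t, n = -1035 - 29t for integer t.
m ≥ 0: smallest is 3565 mod 100 = 65 (at t = -35), with n = -20.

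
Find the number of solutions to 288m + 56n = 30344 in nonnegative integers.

15

gcd(288, 56) = 8  (288 = 5×56 + 8, 56 = 7×8).
Back-substituting, 288×(1) + 56×(-5) = 8.
Scale by 3793: one solution is (3793, -18965). Reduce m mod 7: (6, 511).
General: m = 6 + 7t, n = 511 - 36t.
m ≥ 0 ⇒ t ≥ 0; n ≥ 0 ⇒ t ≤ 14. So t ∈ [0, 14]: 15 solutions.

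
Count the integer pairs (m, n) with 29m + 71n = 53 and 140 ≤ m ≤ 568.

6

gcd(71, 29) = 1  (71 = 2·29 + 13, 29 = 2·13 + 3, 13 = 4·3 + 1, 3 = 3·1).
Back-substituting, 29·(-22) + 71·(9) = 1.
Scale by 53: particular solution (-1166, 477); reduce m mod 71: (41, -16).
General solution: m = 41 + 71t, n = -16 - 29t for integer t.
140 ≤ 41 + 71t ≤ 568 gives t ∈ [2, 7], which is 6 values.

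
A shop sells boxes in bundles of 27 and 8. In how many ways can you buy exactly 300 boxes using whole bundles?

Need nonnegative integers with 27j + 8k = 300.
gcd(27, 8) = 1, and 27·(3) + 8·(-10) = 1.
So (j₀, k₀) = (900, -3000); general j = 900 + 8t, k = -3000 - 27t.
j ≥ 0 ⇒ t ≥ -112; k ≥ 0 ⇒ t ≤ -112. That's 1 value of t.

1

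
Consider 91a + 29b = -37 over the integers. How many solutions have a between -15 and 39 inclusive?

2

gcd(91, 29) = 1.
By Bézout, 91·(-7) + 29·(22) = 1.
Particular solution: (27, -86).
General solution: a = 27 + 29t, b = -86 - 91t for integer t.
-15 ≤ 27 + 29t ≤ 39 gives t ∈ [-1, 0], which is 2 values.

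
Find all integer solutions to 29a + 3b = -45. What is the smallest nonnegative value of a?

gcd(29, 3) = 1.
1 divides -45, so solutions exist.
By Bézout, 29×(-1) + 3×(10) = 1.
Scale by -45/1 = -45: (a₀, b₀) = (45, -450).
General solution: a = 45 + 3t, b = -450 - 29t for integer t.
a ≥ 0: smallest is 45 mod 3 = 0 (at t = -15), with b = -15.

0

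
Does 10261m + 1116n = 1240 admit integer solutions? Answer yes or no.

yes

gcd(10261, 1116):
  10261 = 9×1116 + 217
  1116 = 5×217 + 31
  217 = 7×31
so gcd(10261, 1116) = 31.
31 divides 1240, so integer solutions exist.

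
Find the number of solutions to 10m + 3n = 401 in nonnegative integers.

13

gcd(10, 3) = 1.
By Bézout, 10·(1) + 3·(-3) = 1.
One solution: (2, 127).
General: m = 2 + 3t, n = 127 - 10t.
m ≥ 0 ⇒ t ≥ 0; n ≥ 0 ⇒ t ≤ 12. So t ∈ [0, 12]: 13 solutions.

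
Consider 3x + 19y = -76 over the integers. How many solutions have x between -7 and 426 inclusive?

gcd(19, 3):
  19 = 6×3 + 1
  3 = 3×1
so gcd(19, 3) = 1.
Back-substitute for Bézout coefficients:
  1 = 19 - 6×3
  ... = 3×(-6) + 19×(1)
Scale by -76: particular solution (456, -76); reduce x mod 19: (0, -4).
General solution: x = 0 + 19t, y = -4 - 3t for integer t.
-7 ≤ 0 + 19t ≤ 426 gives t ∈ [0, 22], which is 23 values.

23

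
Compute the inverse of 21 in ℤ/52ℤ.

gcd(52, 21):
  52 = 2×21 + 10
  21 = 2×10 + 1
  10 = 10×1
so gcd(52, 21) = 1.
Back-substitute for Bézout coefficients:
  1 = 21 - 2×10
  ... = 21×(5) + 52×(-2)
So 21×5 ≡ 1 (mod 52), and 5 mod 52 = 5.

5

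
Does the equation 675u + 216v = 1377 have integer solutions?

gcd(675, 216) = 27.
27 divides 1377, so integer solutions exist.

yes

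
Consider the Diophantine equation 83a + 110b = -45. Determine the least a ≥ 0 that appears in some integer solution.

gcd(110, 83):
  110 = 1·83 + 27
  83 = 3·27 + 2
  27 = 13·2 + 1
  2 = 2·1
so gcd(110, 83) = 1.
1 divides -45, so solutions exist.
Back-substitute for Bézout coefficients:
  1 = 27 - 13·2
  ... = 83·(-53) + 110·(40)
Scale by -45/1 = -45: (a₀, b₀) = (2385, -1800).
General solution: a = 2385 + 110t, b = -1800 - 83t for integer t.
a ≥ 0: smallest is 2385 mod 110 = 75 (at t = -21), with b = -57.

75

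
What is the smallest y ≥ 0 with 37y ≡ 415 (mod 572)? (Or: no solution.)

gcd(572, 37):
  572 = 15·37 + 17
  37 = 2·17 + 3
  17 = 5·3 + 2
  3 = 1·2 + 1
  2 = 2·1
so gcd(572, 37) = 1.
1 divides 415, so solutions exist.
Back-substitute for Bézout coefficients:
  1 = 3 - 1·2
  ... = 37·(201) + 572·(-13)
So 37·(201) ≡ 1 (mod 572); multiply by 415: y ≡ 83415 (mod 572).
Smallest nonnegative: y = 83415 mod 572 = 475.

475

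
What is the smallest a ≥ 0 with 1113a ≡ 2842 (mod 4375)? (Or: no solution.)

gcd(4375, 1113) = 7.
7 divides 2842, so solutions exist.
By Bézout, 1113·(114) + 4375·(-29) = 7.
So 1113·(114) ≡ 7 (mod 4375); multiply by 406: a ≡ 46284 (mod 625).
Smallest nonnegative: a = 46284 mod 625 = 34.

34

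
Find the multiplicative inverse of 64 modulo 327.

gcd(327, 64) = 1.
By Bézout, 64*(46) + 327*(-9) = 1.
So 64*46 ≡ 1 (mod 327), and 46 mod 327 = 46.

46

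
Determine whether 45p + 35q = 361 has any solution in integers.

no

gcd(45, 35):
  45 = 1*35 + 10
  35 = 3*10 + 5
  10 = 2*5
so gcd(45, 35) = 5.
5 does not divide 361 (remainder 1), so no integer solutions.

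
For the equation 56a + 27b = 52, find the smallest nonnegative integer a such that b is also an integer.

gcd(56, 27) = 1  (56 = 2×27 + 2, 27 = 13×2 + 1, 2 = 2×1).
1 divides 52, so solutions exist.
Back-substituting, 56×(-13) + 27×(27) = 1.
Scale by 52/1 = 52: (a₀, b₀) = (-676, 1404).
General solution: a = -676 + 27t, b = 1404 - 56t for integer t.
a ≥ 0: smallest is -676 mod 27 = 26 (at t = 26), with b = -52.

26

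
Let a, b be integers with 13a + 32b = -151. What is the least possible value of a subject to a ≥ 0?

gcd(32, 13):
  32 = 2×13 + 6
  13 = 2×6 + 1
  6 = 6×1
so gcd(32, 13) = 1.
1 divides -151, so solutions exist.
Back-substitute for Bézout coefficients:
  1 = 13 - 2×6
  ... = 13×(5) + 32×(-2)
Scale by -151/1 = -151: (a₀, b₀) = (-755, 302).
General solution: a = -755 + 32t, b = 302 - 13t for integer t.
a ≥ 0: smallest is -755 mod 32 = 13 (at t = 24), with b = -10.

13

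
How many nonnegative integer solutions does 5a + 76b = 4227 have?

11

gcd(76, 5):
  76 = 15×5 + 1
  5 = 5×1
so gcd(76, 5) = 1.
Back-substitute for Bézout coefficients:
  1 = 76 - 15×5
  ... = 5×(-15) + 76×(1)
Scale by 4227: one solution is (-63405, 4227). Reduce a mod 76: (55, 52).
General: a = 55 + 76t, b = 52 - 5t.
a ≥ 0 ⇒ t ≥ 0; b ≥ 0 ⇒ t ≤ 10. So t ∈ [0, 10]: 11 solutions.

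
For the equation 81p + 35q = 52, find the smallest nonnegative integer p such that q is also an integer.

27

gcd(81, 35):
  81 = 2·35 + 11
  35 = 3·11 + 2
  11 = 5·2 + 1
  2 = 2·1
so gcd(81, 35) = 1.
1 divides 52, so solutions exist.
Back-substitute for Bézout coefficients:
  1 = 11 - 5·2
  ... = 81·(16) + 35·(-37)
Scale by 52/1 = 52: (p₀, q₀) = (832, -1924).
General solution: p = 832 + 35t, q = -1924 - 81t for integer t.
p ≥ 0: smallest is 832 mod 35 = 27 (at t = -23), with q = -61.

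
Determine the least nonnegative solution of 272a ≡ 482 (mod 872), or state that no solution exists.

no solution

gcd(872, 272):
  872 = 3*272 + 56
  272 = 4*56 + 48
  56 = 1*48 + 8
  48 = 6*8
so gcd(872, 272) = 8.
8 does not divide 482, so the congruence has no solution.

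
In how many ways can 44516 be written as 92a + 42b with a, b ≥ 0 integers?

23

gcd(92, 42):
  92 = 2×42 + 8
  42 = 5×8 + 2
  8 = 4×2
so gcd(92, 42) = 2.
Back-substitute for Bézout coefficients:
  2 = 42 - 5×8
  ... = 92×(-5) + 42×(11)
Scale by 22258: one solution is (-111290, 244838). Reduce a mod 21: (10, 1038).
General: a = 10 + 21t, b = 1038 - 46t.
a ≥ 0 ⇒ t ≥ 0; b ≥ 0 ⇒ t ≤ 22. So t ∈ [0, 22]: 23 solutions.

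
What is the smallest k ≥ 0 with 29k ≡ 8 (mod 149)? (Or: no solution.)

gcd(149, 29) = 1.
1 divides 8, so solutions exist.
By Bézout, 29*(36) + 149*(-7) = 1.
So 29*(36) ≡ 1 (mod 149); multiply by 8: k ≡ 288 (mod 149).
Smallest nonnegative: k = 288 mod 149 = 139.

139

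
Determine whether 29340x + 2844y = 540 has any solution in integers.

gcd(29340, 2844) = 36  (29340 = 10·2844 + 900, 2844 = 3·900 + 144, 900 = 6·144 + 36, 144 = 4·36).
36 divides 540, so integer solutions exist.

yes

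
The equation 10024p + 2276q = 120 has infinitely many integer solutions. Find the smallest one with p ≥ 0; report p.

297

gcd(10024, 2276) = 4  (10024 = 4·2276 + 920, 2276 = 2·920 + 436, 920 = 2·436 + 48, 436 = 9·48 + 4, 48 = 12·4).
4 divides 120, so solutions exist.
Back-substituting, 10024·(-47) + 2276·(207) = 4.
Scale by 120/4 = 30: (p₀, q₀) = (-1410, 6210).
General solution: p = -1410 + 569t, q = 6210 - 2506t for integer t.
p ≥ 0: smallest is -1410 mod 569 = 297 (at t = 3), with q = -1308.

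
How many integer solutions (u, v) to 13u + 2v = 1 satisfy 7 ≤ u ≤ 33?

14

gcd(13, 2):
  13 = 6·2 + 1
  2 = 2·1
so gcd(13, 2) = 1.
Back-substitute for Bézout coefficients:
  1 = 13 - 6·2
  ... = 13·(1) + 2·(-6)
Scale by 1: particular solution (1, -6); reduce u mod 2: (1, -6).
General solution: u = 1 + 2t, v = -6 - 13t for integer t.
7 ≤ 1 + 2t ≤ 33 gives t ∈ [3, 16], which is 14 values.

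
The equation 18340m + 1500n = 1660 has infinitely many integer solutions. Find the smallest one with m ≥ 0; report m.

gcd(18340, 1500):
  18340 = 12*1500 + 340
  1500 = 4*340 + 140
  340 = 2*140 + 60
  140 = 2*60 + 20
  60 = 3*20
so gcd(18340, 1500) = 20.
20 divides 1660, so solutions exist.
Back-substitute for Bézout coefficients:
  20 = 140 - 2*60
  ... = 18340*(-22) + 1500*(269)
Scale by 1660/20 = 83: (m₀, n₀) = (-1826, 22327).
General solution: m = -1826 + 75t, n = 22327 - 917t for integer t.
m ≥ 0: smallest is -1826 mod 75 = 49 (at t = 25), with n = -598.

49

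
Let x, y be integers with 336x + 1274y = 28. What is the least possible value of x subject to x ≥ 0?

gcd(1274, 336) = 14.
14 divides 28, so solutions exist.
By Bézout, 336×(19) + 1274×(-5) = 14.
Scale by 28/14 = 2: (x₀, y₀) = (38, -10).
General solution: x = 38 + 91t, y = -10 - 24t for integer t.
x ≥ 0: smallest is 38 mod 91 = 38 (at t = 0), with y = -10.

38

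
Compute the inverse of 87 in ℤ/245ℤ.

138

gcd(245, 87) = 1  (245 = 2·87 + 71, 87 = 1·71 + 16, 71 = 4·16 + 7, 16 = 2·7 + 2, 7 = 3·2 + 1, 2 = 2·1).
Back-substituting, 87·(-107) + 245·(38) = 1.
So 87·-107 ≡ 1 (mod 245), and -107 mod 245 = 138.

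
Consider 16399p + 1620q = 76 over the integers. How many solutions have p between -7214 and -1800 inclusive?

gcd(16399, 1620) = 1  (16399 = 10·1620 + 199, 1620 = 8·199 + 28, 199 = 7·28 + 3, 28 = 9·3 + 1, 3 = 3·1).
Back-substituting, 16399·(-521) + 1620·(5274) = 1.
Scale by 76: particular solution (-39596, 400824); reduce p mod 1620: (904, -9151).
General solution: p = 904 + 1620t, q = -9151 - 16399t for integer t.
-7214 ≤ 904 + 1620t ≤ -1800 gives t ∈ [-5, -2], which is 4 values.

4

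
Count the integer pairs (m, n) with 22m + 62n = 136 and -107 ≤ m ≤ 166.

9

gcd(62, 22) = 2.
By Bézout, 22×(-14) + 62×(5) = 2.
Particular solution: (9, -1).
General solution: m = 9 + 31t, n = -1 - 11t for integer t.
-107 ≤ 9 + 31t ≤ 166 gives t ∈ [-3, 5], which is 9 values.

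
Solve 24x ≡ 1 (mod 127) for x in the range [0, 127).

90

gcd(127, 24) = 1.
By Bézout, 24·(-37) + 127·(7) = 1.
So 24·-37 ≡ 1 (mod 127), and -37 mod 127 = 90.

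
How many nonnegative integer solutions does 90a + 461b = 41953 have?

gcd(461, 90) = 1.
By Bézout, 90*(-210) + 461*(41) = 1.
One solution: (41, 83).
General: a = 41 + 461t, b = 83 - 90t.
a ≥ 0 ⇒ t ≥ 0; b ≥ 0 ⇒ t ≤ 0. So t ∈ [0, 0]: 1 solution.

1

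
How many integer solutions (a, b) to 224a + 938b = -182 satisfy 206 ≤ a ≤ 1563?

gcd(938, 224) = 14  (938 = 4*224 + 42, 224 = 5*42 + 14, 42 = 3*14).
Back-substituting, 224*(21) + 938*(-5) = 14.
Scale by -13: particular solution (-273, 65); reduce a mod 67: (62, -15).
General solution: a = 62 + 67t, b = -15 - 16t for integer t.
206 ≤ 62 + 67t ≤ 1563 gives t ∈ [3, 22], which is 20 values.

20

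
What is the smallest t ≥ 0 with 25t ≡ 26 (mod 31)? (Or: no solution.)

gcd(31, 25) = 1  (31 = 1*25 + 6, 25 = 4*6 + 1, 6 = 6*1).
1 divides 26, so solutions exist.
Back-substituting, 25*(5) + 31*(-4) = 1.
So 25*(5) ≡ 1 (mod 31); multiply by 26: t ≡ 130 (mod 31).
Smallest nonnegative: t = 130 mod 31 = 6.

6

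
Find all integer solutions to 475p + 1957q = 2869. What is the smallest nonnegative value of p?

39

gcd(1957, 475):
  1957 = 4*475 + 57
  475 = 8*57 + 19
  57 = 3*19
so gcd(1957, 475) = 19.
19 divides 2869, so solutions exist.
Back-substitute for Bézout coefficients:
  19 = 475 - 8*57
  ... = 475*(33) + 1957*(-8)
Scale by 2869/19 = 151: (p₀, q₀) = (4983, -1208).
General solution: p = 4983 + 103t, q = -1208 - 25t for integer t.
p ≥ 0: smallest is 4983 mod 103 = 39 (at t = -48), with q = -8.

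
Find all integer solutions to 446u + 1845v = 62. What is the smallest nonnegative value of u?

gcd(1845, 446):
  1845 = 4×446 + 61
  446 = 7×61 + 19
  61 = 3×19 + 4
  19 = 4×4 + 3
  4 = 1×3 + 1
  3 = 3×1
so gcd(1845, 446) = 1.
1 divides 62, so solutions exist.
Back-substitute for Bézout coefficients:
  1 = 4 - 1×3
  ... = 446×(-484) + 1845×(117)
Scale by 62/1 = 62: (u₀, v₀) = (-30008, 7254).
General solution: u = -30008 + 1845t, v = 7254 - 446t for integer t.
u ≥ 0: smallest is -30008 mod 1845 = 1357 (at t = 17), with v = -328.

1357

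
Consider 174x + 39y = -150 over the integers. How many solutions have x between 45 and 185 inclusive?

gcd(174, 39):
  174 = 4·39 + 18
  39 = 2·18 + 3
  18 = 6·3
so gcd(174, 39) = 3.
Back-substitute for Bézout coefficients:
  3 = 39 - 2·18
  ... = 174·(-2) + 39·(9)
Scale by -50: particular solution (100, -450); reduce x mod 13: (9, -44).
General solution: x = 9 + 13t, y = -44 - 58t for integer t.
45 ≤ 9 + 13t ≤ 185 gives t ∈ [3, 13], which is 11 values.

11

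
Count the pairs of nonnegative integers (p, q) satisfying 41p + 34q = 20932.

15

gcd(41, 34):
  41 = 1×34 + 7
  34 = 4×7 + 6
  7 = 1×6 + 1
  6 = 6×1
so gcd(41, 34) = 1.
Back-substitute for Bézout coefficients:
  1 = 7 - 1×6
  ... = 41×(5) + 34×(-6)
Scale by 20932: one solution is (104660, -125592). Reduce p mod 34: (8, 606).
General: p = 8 + 34t, q = 606 - 41t.
p ≥ 0 ⇒ t ≥ 0; q ≥ 0 ⇒ t ≤ 14. So t ∈ [0, 14]: 15 solutions.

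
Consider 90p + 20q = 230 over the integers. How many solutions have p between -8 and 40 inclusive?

24

gcd(90, 20) = 10.
By Bézout, 90*(1) + 20*(-4) = 10.
Particular solution: (1, 7).
General solution: p = 1 + 2t, q = 7 - 9t for integer t.
-8 ≤ 1 + 2t ≤ 40 gives t ∈ [-4, 19], which is 24 values.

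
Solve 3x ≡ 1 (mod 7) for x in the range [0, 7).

gcd(7, 3) = 1.
By Bézout, 3×(-2) + 7×(1) = 1.
So 3×-2 ≡ 1 (mod 7), and -2 mod 7 = 5.

5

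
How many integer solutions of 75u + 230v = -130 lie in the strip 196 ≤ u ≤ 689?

gcd(230, 75) = 5.
By Bézout, 75·(-3) + 230·(1) = 5.
Particular solution: (32, -11).
General solution: u = 32 + 46t, v = -11 - 15t for integer t.
196 ≤ 32 + 46t ≤ 689 gives t ∈ [4, 14], which is 11 values.

11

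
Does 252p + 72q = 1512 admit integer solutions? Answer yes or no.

gcd(252, 72) = 36.
36 divides 1512, so integer solutions exist.

yes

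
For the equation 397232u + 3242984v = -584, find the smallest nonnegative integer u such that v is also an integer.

gcd(3242984, 397232):
  3242984 = 8*397232 + 65128
  397232 = 6*65128 + 6464
  65128 = 10*6464 + 488
  6464 = 13*488 + 120
  488 = 4*120 + 8
  120 = 15*8
so gcd(3242984, 397232) = 8.
8 divides -584, so solutions exist.
Back-substitute for Bézout coefficients:
  8 = 488 - 4*120
  ... = 397232*(-26590) + 3242984*(3257)
Scale by -584/8 = -73: (u₀, v₀) = (1941070, -237761).
General solution: u = 1941070 + 405373t, v = -237761 - 49654t for integer t.
u ≥ 0: smallest is 1941070 mod 405373 = 319578 (at t = -4), with v = -39145.

319578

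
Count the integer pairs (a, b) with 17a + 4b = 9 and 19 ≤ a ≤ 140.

30

gcd(17, 4):
  17 = 4·4 + 1
  4 = 4·1
so gcd(17, 4) = 1.
Back-substitute for Bézout coefficients:
  1 = 17 - 4·4
  ... = 17·(1) + 4·(-4)
Scale by 9: particular solution (9, -36); reduce a mod 4: (1, -2).
General solution: a = 1 + 4t, b = -2 - 17t for integer t.
19 ≤ 1 + 4t ≤ 140 gives t ∈ [5, 34], which is 30 values.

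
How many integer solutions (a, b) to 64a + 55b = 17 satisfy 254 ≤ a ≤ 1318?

19

gcd(64, 55) = 1.
By Bézout, 64·(-6) + 55·(7) = 1.
Particular solution: (8, -9).
General solution: a = 8 + 55t, b = -9 - 64t for integer t.
254 ≤ 8 + 55t ≤ 1318 gives t ∈ [5, 23], which is 19 values.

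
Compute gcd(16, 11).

1

gcd(16, 11):
  16 = 1×11 + 5
  11 = 2×5 + 1
  5 = 5×1
so gcd(16, 11) = 1.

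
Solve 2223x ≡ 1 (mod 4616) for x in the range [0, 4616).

4263

gcd(4616, 2223):
  4616 = 2·2223 + 170
  2223 = 13·170 + 13
  170 = 13·13 + 1
  13 = 13·1
so gcd(4616, 2223) = 1.
Back-substitute for Bézout coefficients:
  1 = 170 - 13·13
  ... = 2223·(-353) + 4616·(170)
So 2223·-353 ≡ 1 (mod 4616), and -353 mod 4616 = 4263.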